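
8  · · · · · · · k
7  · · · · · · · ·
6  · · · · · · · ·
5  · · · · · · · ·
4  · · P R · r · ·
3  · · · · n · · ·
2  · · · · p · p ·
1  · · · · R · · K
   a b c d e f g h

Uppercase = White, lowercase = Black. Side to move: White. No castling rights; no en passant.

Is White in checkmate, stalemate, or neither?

neither

White to move; white king on h1.
In check: yes, from the black pawn on g2.
Legal moves for White: Kh2, Kg1.
White is in check but has 2 legal moves → neither.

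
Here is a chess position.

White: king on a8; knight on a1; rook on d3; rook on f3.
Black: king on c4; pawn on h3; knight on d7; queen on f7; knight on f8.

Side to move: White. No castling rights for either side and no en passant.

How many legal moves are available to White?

23

White to move; king on a8.
In check: no.
Legal moves: Kb7, Ka7, Rxf7, Rf6, Rf5, Rf4+, Rxh3, Rg3, Rfe3, Rf2, Rf1, Rxd7, Rd6, Rd5, Rd4+, Rde3, Rc3+, Rb3, Ra3, Rd2, Rd1, Nb3, Nc2.
Count: 23.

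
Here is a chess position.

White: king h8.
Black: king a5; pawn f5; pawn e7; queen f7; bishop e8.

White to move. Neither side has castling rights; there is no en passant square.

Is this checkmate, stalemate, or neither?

White to move; white king on h8.
In check: no.
King squares — g7: attacked by Qf7; h7: attacked by Qf7; g8: attacked by Qf7.
Legal moves for White: none.
Not in check and no legal moves → stalemate.

stalemate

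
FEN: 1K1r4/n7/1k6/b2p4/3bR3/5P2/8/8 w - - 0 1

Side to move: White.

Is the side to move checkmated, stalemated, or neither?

checkmate

White to move; white king on b8.
In check: yes, from the black rook on d8.
King squares — a7: attacked by Kb6; b7: attacked by Kb6; c7: attacked by Kb6; a8: attacked by Rd8; c8: attacked by Na7.
Legal moves for White: none.
In check with no legal moves → checkmate.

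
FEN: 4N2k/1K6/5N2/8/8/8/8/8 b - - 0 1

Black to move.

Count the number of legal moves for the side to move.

0

Black to move; king on h8.
In check: no.
Legal moves: none.
Count: 0.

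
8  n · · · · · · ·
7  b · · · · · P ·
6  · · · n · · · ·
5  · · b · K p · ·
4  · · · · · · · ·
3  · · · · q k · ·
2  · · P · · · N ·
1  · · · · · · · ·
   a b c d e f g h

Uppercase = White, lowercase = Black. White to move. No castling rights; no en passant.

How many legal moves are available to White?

White to move; king on e5.
In check: yes, from the black queen on e3.
Legal moves: Kf6, Kd5, Nxe3.
Count: 3.

3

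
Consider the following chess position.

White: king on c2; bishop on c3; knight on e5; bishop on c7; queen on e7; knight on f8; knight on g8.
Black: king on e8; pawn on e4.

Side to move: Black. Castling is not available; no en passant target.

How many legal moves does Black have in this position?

Black to move; king on e8.
In check: yes, from the white queen on e7.
Legal moves: none.
Count: 0.

0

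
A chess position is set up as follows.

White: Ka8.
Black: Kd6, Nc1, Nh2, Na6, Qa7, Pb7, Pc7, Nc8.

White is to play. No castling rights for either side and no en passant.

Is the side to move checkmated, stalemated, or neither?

White to move; white king on a8.
In check: yes, from the black queen on a7.
King squares — a7: attacked by Nc8; b7: attacked by Qa7; b8: attacked by Na6.
Legal moves for White: none.
In check with no legal moves → checkmate.

checkmate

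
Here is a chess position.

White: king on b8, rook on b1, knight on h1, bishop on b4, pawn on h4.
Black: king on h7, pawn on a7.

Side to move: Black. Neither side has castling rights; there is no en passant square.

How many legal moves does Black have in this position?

7

Black to move; king on h7.
In check: no.
Legal moves: Kh8, Kg8, Kg7, Kh6, Kg6, a6, a5.
Count: 7.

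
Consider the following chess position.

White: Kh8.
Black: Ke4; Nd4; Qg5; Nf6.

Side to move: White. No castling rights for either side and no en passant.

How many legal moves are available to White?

White to move; king on h8.
In check: no.
Legal moves: none.
Count: 0.

0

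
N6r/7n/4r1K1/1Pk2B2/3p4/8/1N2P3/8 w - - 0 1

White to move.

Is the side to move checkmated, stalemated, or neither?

neither

White to move; white king on g6.
In check: yes, from the black rook on e6.
King squares — f5: own bishop; g5: attacked by Nh7; h5: available; f6: attacked by Re6; h6: attacked by Re6; f7: available; g7: available; h7: attacked by Rh8.
Legal moves for White: Kg7, Kf7, Kh5, Bxe6.
White is in check but has 4 legal moves → neither.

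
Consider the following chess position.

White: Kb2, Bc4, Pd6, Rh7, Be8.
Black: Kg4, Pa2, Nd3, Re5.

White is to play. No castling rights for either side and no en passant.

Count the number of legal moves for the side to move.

White to move; king on b2.
In check: yes, from the black knight on d3.
Legal moves: Kc3, Kb3, Ka3, Kc2, Kxa2, Ka1, Bxd3.
Count: 7.

7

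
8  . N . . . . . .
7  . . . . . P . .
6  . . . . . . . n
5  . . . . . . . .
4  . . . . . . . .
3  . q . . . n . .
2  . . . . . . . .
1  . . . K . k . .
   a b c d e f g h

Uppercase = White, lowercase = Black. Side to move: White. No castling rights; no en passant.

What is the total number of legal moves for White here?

White to move; king on d1.
In check: yes, from the black queen on b3.
Legal moves: Kc1.
Count: 1.

1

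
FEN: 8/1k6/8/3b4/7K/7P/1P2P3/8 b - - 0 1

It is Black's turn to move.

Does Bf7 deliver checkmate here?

no

After Bf7: white king on h4; in check: no.
White is not in check, so this cannot be checkmate.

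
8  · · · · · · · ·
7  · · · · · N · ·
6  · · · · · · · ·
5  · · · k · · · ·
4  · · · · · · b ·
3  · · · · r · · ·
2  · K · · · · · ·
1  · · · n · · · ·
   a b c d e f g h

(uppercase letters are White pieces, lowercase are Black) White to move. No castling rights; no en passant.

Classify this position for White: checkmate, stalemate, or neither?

White to move; white king on b2.
In check: yes, from the black knight on d1.
King squares — a1: available; b1: available; c1: available; a2: available; c2: available; a3: attacked by Re3; b3: attacked by Re3; c3: attacked by Nd1.
Legal moves for White: Kc2, Ka2, Kc1, Kb1, Ka1.
White is in check but has 5 legal moves → neither.

neither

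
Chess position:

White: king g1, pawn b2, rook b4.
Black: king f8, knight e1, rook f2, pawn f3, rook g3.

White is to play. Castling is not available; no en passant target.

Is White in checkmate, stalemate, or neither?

neither

White to move; white king on g1.
In check: yes, from the black rook on g3.
King squares — f1: attacked by Rf2; h1: available; f2: available; g2: attacked by Ne1; h2: attacked by Rf2.
Legal moves for White: Kxf2, Kh1.
White is in check but has 2 legal moves → neither.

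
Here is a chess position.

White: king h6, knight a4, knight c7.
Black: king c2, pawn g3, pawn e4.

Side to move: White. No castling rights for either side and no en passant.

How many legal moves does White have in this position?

15

White to move; king on h6.
In check: no.
Legal moves: Ne8, Na8, Ne6, Na6, Nd5, Nb5, Kh7, Kg7, Kg6, Kh5, Kg5, Nb6, Nc5, Nc3, Nb2.
Count: 15.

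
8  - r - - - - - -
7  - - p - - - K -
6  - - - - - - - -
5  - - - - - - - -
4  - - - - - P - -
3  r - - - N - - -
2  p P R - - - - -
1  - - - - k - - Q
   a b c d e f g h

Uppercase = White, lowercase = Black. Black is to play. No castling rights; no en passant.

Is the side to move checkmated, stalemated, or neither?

checkmate

Black to move; black king on e1.
In check: yes, from the white queen on h1.
King squares — d1: attacked by Qh1; f1: attacked by Qh1; d2: attacked by Rc2; e2: attacked by Rc2; f2: attacked by Rc2.
Legal moves for Black: none.
In check with no legal moves → checkmate.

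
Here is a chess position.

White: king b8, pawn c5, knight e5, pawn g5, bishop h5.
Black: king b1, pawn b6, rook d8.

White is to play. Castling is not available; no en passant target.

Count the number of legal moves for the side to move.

3

White to move; king on b8.
In check: yes, from the black rook on d8.
Legal moves: Kc7, Kb7, Ka7.
Count: 3.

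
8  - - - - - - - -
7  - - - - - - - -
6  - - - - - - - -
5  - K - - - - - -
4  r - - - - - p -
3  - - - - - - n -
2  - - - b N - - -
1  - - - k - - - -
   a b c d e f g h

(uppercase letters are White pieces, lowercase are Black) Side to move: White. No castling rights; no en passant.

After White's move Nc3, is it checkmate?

After Nc3: black king on d1; in check: yes, from the white knight on c3.
Black has 4 legal replies: Kc2, Ke1, Kc1, Bxc3.
In check but a legal move exists → not checkmate.

no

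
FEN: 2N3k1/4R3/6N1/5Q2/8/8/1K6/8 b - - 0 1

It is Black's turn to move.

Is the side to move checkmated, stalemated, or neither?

stalemate

Black to move; black king on g8.
In check: no.
King squares — f7: attacked by Qf5; g7: attacked by Re7; h7: attacked by Re7; f8: attacked by Qf5; h8: attacked by Ng6.
Legal moves for Black: none.
Not in check and no legal moves → stalemate.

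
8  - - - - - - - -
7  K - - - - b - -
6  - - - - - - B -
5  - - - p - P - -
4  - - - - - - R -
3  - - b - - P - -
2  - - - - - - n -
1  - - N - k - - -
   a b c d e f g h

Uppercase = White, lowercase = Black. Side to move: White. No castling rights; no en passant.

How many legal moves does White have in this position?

White to move; king on a7.
In check: no.
Legal moves: Kb8, Ka8, Kb7, Kb6, Ka6, Bh7, Bxf7, Bh5, Rg5, Rh4, Rf4, Re4+, Rd4, Rc4, Rb4, Ra4, Rg3, Rxg2, Nd3+, Nb3, Ne2, Na2, f6, f4.
Count: 24.

24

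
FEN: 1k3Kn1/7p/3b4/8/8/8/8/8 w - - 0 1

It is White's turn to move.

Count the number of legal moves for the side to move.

4

White to move; king on f8.
In check: yes, from the black bishop on d6.
Legal moves: Kxg8, Ke8, Kg7, Kf7.
Count: 4.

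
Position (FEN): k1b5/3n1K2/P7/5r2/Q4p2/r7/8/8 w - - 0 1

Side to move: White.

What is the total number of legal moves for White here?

White to move; king on f7.
In check: yes, from the black rook on f5.
Legal moves: Kg8, Ke8, Kg7, Ke7, Kg6, Ke6.
Count: 6.

6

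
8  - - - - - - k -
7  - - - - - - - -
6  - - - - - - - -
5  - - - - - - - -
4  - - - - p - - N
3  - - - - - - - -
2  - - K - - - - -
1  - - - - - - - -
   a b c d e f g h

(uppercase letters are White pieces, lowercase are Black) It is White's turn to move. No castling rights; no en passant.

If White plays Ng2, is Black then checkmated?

After Ng2: black king on g8; in check: no.
Black is not in check, so this cannot be checkmate.

no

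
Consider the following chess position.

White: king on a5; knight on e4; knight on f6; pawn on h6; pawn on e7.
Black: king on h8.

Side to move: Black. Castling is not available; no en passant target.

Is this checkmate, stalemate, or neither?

stalemate

Black to move; black king on h8.
In check: no.
King squares — g7: attacked by Ph6; h7: attacked by Nf6; g8: attacked by Nf6.
Legal moves for Black: none.
Not in check and no legal moves → stalemate.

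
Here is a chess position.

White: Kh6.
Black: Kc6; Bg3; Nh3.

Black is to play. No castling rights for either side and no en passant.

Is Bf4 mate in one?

no

After Bf4: white king on h6; in check: yes, from the black bishop on f4.
White has 4 legal replies: Kh7, Kg7, Kg6, Kh5.
In check but a legal move exists → not checkmate.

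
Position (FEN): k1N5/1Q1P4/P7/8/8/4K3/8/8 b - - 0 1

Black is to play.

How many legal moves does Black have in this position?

0

Black to move; king on a8.
In check: yes, from the white queen on b7.
Legal moves: none.
Count: 0.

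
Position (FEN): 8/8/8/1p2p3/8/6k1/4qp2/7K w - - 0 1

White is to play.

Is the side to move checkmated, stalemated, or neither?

White to move; white king on h1.
In check: no.
King squares — g1: attacked by Pf2; g2: attacked by Kg3; h2: attacked by Kg3.
Legal moves for White: none.
Not in check and no legal moves → stalemate.

stalemate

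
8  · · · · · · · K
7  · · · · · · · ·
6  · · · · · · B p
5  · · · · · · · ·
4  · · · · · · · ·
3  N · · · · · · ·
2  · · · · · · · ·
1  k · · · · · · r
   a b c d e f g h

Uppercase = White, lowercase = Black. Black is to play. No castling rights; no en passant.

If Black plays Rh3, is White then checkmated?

After Rh3: white king on h8; in check: no.
White is not in check, so this cannot be checkmate.

no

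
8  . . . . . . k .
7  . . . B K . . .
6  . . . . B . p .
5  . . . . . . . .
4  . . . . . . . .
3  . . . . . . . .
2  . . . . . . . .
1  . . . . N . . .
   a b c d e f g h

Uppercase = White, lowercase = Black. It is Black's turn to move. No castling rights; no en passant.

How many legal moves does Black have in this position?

Black to move; king on g8.
In check: yes, from the white bishop on e6.
Legal moves: Kh8, Kh7, Kg7.
Count: 3.

3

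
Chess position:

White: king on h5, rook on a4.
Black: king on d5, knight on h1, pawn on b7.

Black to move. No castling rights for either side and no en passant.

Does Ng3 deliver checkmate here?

After Ng3: white king on h5; in check: yes, from the black knight on g3.
White has 5 legal replies: Kh6, Kg6, Kg5, Kh4, Kg4.
In check but a legal move exists → not checkmate.

no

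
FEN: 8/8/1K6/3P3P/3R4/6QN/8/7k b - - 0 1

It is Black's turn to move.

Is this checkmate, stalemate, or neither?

stalemate

Black to move; black king on h1.
In check: no.
King squares — g1: attacked by Qg3; g2: attacked by Qg3; h2: attacked by Qg3.
Legal moves for Black: none.
Not in check and no legal moves → stalemate.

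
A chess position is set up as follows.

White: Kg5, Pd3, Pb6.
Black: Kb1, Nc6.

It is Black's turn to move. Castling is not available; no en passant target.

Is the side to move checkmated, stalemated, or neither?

Black to move; black king on b1.
In check: no.
Legal moves for Black: Nd8, Nb8, Ne7, Na7, Ne5, Na5, Nd4, Nb4, Kc2, Kb2, Ka2, Kc1, Ka1.
Black has 13 legal moves and is not in check → neither.

neither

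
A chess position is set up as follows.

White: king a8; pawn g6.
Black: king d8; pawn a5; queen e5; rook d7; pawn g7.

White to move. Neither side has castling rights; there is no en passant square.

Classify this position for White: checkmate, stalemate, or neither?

White to move; white king on a8.
In check: no.
King squares — a7: attacked by Rd7; b7: attacked by Rd7; b8: attacked by Qe5.
Legal moves for White: none.
Not in check and no legal moves → stalemate.

stalemate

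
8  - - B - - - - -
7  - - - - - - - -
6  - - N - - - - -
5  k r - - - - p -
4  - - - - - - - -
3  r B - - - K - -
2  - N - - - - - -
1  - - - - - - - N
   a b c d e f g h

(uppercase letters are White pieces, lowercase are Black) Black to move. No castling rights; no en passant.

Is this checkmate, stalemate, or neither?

neither

Black to move; black king on a5.
In check: yes, from the white knight on c6.
Legal moves for Black: Kb6.
Black is in check but has 1 legal move → neither.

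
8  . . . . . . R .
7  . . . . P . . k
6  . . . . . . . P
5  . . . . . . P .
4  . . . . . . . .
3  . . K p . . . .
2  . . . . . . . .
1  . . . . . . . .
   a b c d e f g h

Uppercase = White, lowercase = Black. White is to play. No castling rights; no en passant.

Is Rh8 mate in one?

After Rh8: black king on h7; in check: yes, from the white rook on h8.
Black has 2 legal replies: Kxh8, Kg6.
In check but a legal move exists → not checkmate.

no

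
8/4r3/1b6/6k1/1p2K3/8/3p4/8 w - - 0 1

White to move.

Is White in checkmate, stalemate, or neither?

White to move; white king on e4.
In check: yes, from the black rook on e7.
King squares — d3: available; e3: attacked by Bb6; f3: available; d4: attacked by Bb6; f4: attacked by Kg5; d5: available; e5: attacked by Re7; f5: attacked by Kg5.
Legal moves for White: Kd5, Kf3, Kd3.
White is in check but has 3 legal moves → neither.

neither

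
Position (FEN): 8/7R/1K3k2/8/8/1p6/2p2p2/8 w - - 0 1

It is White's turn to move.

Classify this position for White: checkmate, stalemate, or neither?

White to move; white king on b6.
In check: no.
Legal moves for White include: Rh8, Rg7, Rf7+, Re7, Rd7, Rc7, Rb7, Ra7, Rh6+, Rh5, Rh4, Rh3, Rh2, Rh1, Kc7, Kb7, Ka7, Kc6, ... (list truncated; more exist).
White has legal moves and is not in check → neither.

neither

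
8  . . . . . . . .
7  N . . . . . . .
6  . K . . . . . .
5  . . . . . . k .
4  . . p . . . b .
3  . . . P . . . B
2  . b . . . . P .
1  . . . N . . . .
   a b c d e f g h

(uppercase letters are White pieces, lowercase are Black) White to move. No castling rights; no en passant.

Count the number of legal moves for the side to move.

White to move; king on b6.
In check: no.
Legal moves: Nc8, Nc6, Nb5, Kc7, Kb7, Kc6, Ka6, Kc5, Kb5, Ka5, Bxg4, Ne3, Nc3, Nf2, Nxb2, dxc4, d4, g3.
Count: 18.

18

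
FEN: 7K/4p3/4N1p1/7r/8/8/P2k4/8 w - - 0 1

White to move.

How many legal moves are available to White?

2

White to move; king on h8.
In check: yes, from the black rook on h5.
Legal moves: Kg8, Kg7.
Count: 2.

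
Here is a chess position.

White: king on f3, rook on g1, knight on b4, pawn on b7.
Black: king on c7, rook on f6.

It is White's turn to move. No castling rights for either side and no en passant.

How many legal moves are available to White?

White to move; king on f3.
In check: yes, from the black rook on f6.
Legal moves: Kg4, Ke4, Kg3, Ke3, Kg2, Ke2.
Count: 6.

6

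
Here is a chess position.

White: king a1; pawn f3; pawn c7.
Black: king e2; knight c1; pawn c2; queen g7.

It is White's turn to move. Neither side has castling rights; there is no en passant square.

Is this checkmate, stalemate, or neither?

checkmate

White to move; white king on a1.
In check: yes, from the black queen on g7.
King squares — b1: attacked by Pc2; a2: attacked by Nc1; b2: attacked by Qg7.
Legal moves for White: none.
In check with no legal moves → checkmate.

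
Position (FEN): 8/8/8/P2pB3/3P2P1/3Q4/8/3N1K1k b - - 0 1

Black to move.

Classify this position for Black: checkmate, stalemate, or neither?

stalemate

Black to move; black king on h1.
In check: no.
King squares — g1: attacked by Kf1; g2: attacked by Kf1; h2: attacked by Be5.
Legal moves for Black: none.
Not in check and no legal moves → stalemate.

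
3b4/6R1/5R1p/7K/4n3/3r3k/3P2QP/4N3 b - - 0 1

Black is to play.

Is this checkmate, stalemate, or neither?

checkmate

Black to move; black king on h3.
In check: yes, from the white queen on g2.
King squares — g2: attacked by Ne1; h2: attacked by Qg2; g3: attacked by Qg2; g4: attacked by Qg2; h4: attacked by Kh5.
Legal moves for Black: none.
In check with no legal moves → checkmate.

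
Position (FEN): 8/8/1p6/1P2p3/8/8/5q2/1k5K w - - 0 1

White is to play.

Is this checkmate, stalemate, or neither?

White to move; white king on h1.
In check: no.
King squares — g1: attacked by Qf2; g2: attacked by Qf2; h2: attacked by Qf2.
Legal moves for White: none.
Not in check and no legal moves → stalemate.

stalemate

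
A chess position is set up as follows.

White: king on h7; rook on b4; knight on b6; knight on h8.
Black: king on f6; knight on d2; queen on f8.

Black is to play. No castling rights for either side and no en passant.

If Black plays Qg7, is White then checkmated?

yes

After Qg7: white king on h7; in check: yes, from the black queen on g7.
King squares — g6: attacked by Kf6; h6: attacked by Qg7; g7: attacked by Kf6; g8: attacked by Qg7; h8: own knight.
White has no legal moves → checkmate.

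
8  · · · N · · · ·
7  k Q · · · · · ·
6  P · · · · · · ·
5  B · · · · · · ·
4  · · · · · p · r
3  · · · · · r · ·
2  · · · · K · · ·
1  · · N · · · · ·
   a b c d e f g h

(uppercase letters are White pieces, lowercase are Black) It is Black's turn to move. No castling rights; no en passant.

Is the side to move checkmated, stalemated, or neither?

checkmate

Black to move; black king on a7.
In check: yes, from the white queen on b7.
King squares — a6: attacked by Qb7; b6: attacked by Ba5; b7: attacked by Pa6; a8: attacked by Qb7; b8: attacked by Qb7.
Legal moves for Black: none.
In check with no legal moves → checkmate.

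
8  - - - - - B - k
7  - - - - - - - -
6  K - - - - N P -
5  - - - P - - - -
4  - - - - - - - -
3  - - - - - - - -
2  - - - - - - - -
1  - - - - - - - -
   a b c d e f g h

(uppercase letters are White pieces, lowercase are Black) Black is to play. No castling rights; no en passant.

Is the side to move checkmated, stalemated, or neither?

Black to move; black king on h8.
In check: no.
King squares — g7: attacked by Bf8; h7: attacked by Nf6; g8: attacked by Nf6.
Legal moves for Black: none.
Not in check and no legal moves → stalemate.

stalemate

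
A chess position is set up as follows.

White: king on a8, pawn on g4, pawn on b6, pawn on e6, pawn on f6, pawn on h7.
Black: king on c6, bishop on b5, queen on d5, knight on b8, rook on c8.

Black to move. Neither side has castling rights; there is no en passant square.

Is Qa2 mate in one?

yes

After Qa2: white king on a8; in check: yes, from the black queen on a2.
King squares — a7: attacked by Qa2; b7: attacked by Kc6; b8: attacked by Rc8.
White has no legal moves → checkmate.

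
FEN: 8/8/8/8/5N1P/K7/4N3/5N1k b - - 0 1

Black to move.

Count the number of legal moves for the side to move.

Black to move; king on h1.
In check: no.
Legal moves: none.
Count: 0.

0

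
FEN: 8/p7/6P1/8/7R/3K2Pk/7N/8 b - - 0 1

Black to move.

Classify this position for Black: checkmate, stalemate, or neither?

Black to move; black king on h3.
In check: yes, from the white rook on h4.
Legal moves for Black: Kxg3, Kg2.
Black is in check but has 2 legal moves → neither.

neither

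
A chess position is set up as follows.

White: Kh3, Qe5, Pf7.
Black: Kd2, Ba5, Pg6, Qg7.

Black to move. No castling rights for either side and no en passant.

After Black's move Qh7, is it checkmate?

After Qh7: white king on h3; in check: yes, from the black queen on h7.
White has 4 legal replies: Kg4, Kg3, Kg2, Qh5.
In check but a legal move exists → not checkmate.

no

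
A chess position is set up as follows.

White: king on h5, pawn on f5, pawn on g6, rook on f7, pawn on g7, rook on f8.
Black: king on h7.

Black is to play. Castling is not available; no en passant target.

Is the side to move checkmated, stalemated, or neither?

Black to move; black king on h7.
In check: yes, from the white pawn on g6.
King squares — g6: attacked by Pf5; h6: attacked by Kh5; g7: attacked by Rf7; g8: attacked by Rf8; h8: attacked by Pg7.
Legal moves for Black: none.
In check with no legal moves → checkmate.

checkmate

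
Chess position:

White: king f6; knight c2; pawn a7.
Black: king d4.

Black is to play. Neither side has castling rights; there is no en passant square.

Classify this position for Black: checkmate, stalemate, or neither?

Black to move; black king on d4.
In check: yes, from the white knight on c2.
King squares — c3: available; d3: available; e3: attacked by Nc2; c4: available; e4: available; c5: available; d5: available; e5: attacked by Kf6.
Legal moves for Black: Kd5, Kc5, Ke4, Kc4, Kd3, Kc3.
Black is in check but has 6 legal moves → neither.

neither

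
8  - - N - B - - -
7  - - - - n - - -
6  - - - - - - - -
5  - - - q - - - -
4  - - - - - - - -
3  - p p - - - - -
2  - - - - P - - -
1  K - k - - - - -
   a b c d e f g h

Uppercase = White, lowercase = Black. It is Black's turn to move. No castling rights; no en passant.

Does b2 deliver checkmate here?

After b2: white king on a1; in check: yes, from the black pawn on b2.
King squares — b1: attacked by Kc1; a2: attacked by Qd5; b2: attacked by Kc1.
White has no legal moves → checkmate.

yes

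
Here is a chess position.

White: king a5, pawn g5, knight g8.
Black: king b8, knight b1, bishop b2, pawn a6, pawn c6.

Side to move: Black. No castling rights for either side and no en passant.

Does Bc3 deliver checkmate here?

After Bc3: white king on a5; in check: yes, from the black bishop on c3.
White has 3 legal replies: Kb6, Kxa6, Ka4.
In check but a legal move exists → not checkmate.

no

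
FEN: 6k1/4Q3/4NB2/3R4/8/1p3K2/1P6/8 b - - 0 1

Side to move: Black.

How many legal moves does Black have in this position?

Black to move; king on g8.
In check: no.
Legal moves: none.
Count: 0.

0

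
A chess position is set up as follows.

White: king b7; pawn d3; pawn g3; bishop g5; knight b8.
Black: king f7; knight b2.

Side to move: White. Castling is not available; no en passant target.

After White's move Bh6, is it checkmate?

no

After Bh6: black king on f7; in check: no.
Black is not in check, so this cannot be checkmate.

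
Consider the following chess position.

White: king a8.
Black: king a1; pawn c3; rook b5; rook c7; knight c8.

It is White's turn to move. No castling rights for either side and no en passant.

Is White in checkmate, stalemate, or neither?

stalemate

White to move; white king on a8.
In check: no.
King squares — a7: attacked by Rc7; b7: attacked by Rb5; b8: attacked by Rb5.
Legal moves for White: none.
Not in check and no legal moves → stalemate.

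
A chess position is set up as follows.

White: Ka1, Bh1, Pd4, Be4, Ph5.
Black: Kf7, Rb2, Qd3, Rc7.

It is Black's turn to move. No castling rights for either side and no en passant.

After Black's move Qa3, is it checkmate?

After Qa3: white king on a1; in check: yes, from the black queen on a3.
King squares — b1: attacked by Rb2; a2: attacked by Rb2; b2: attacked by Qa3.
White has no legal moves → checkmate.

yes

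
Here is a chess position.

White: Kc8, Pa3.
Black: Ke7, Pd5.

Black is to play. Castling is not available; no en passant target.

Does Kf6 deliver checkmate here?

After Kf6: white king on c8; in check: no.
White is not in check, so this cannot be checkmate.

no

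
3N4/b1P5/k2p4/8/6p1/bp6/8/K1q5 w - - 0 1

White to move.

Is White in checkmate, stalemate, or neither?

White to move; white king on a1.
In check: yes, from the black queen on c1.
King squares — b1: attacked by Qc1; a2: attacked by Pb3; b2: attacked by Qc1.
Legal moves for White: none.
In check with no legal moves → checkmate.

checkmate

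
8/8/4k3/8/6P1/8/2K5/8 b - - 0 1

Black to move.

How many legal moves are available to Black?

Black to move; king on e6.
In check: no.
Legal moves: Kf7, Ke7, Kd7, Kf6, Kd6, Ke5, Kd5.
Count: 7.

7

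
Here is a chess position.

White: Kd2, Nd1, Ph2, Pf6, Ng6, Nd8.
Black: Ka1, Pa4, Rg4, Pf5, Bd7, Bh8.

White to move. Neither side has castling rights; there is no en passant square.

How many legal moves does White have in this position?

24

White to move; king on d2.
In check: no.
Legal moves: Nf7, Nb7, Ne6, Nc6, Nxh8, Nf8, Ne7, Ne5, Nh4, Nf4, Ke3, Kd3, Kc3, Ke2, Kc2, Ke1, Kc1, Ne3, Nc3, Nf2, Nb2, f7, h3, h4.
Count: 24.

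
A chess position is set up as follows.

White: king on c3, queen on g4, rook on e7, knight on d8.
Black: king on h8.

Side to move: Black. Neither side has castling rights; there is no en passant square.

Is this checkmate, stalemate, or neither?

Black to move; black king on h8.
In check: no.
King squares — g7: attacked by Qg4; h7: attacked by Re7; g8: attacked by Qg4.
Legal moves for Black: none.
Not in check and no legal moves → stalemate.

stalemate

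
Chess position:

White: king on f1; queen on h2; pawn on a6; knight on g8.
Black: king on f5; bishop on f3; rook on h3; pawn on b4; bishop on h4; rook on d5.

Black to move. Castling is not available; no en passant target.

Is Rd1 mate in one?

After Rd1: white king on f1; in check: yes, from the black rook on d1.
King squares — e1: attacked by Rd1; g1: attacked by Rd1; e2: attacked by Bf3; f2: attacked by Bh4; g2: attacked by Bf3.
White has no legal moves → checkmate.

yes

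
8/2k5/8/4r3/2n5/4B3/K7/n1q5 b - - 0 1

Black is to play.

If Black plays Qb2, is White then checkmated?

After Qb2: white king on a2; in check: yes, from the black queen on b2.
King squares — a1: attacked by Qb2; b1: attacked by Qb2; b2: attacked by Nc4; a3: attacked by Qb2; b3: attacked by Na1.
White has no legal moves → checkmate.

yes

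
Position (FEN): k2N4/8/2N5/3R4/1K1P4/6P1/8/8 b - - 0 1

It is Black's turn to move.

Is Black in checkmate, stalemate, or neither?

stalemate

Black to move; black king on a8.
In check: no.
King squares — a7: attacked by Nc6; b7: attacked by Nd8; b8: attacked by Nc6.
Legal moves for Black: none.
Not in check and no legal moves → stalemate.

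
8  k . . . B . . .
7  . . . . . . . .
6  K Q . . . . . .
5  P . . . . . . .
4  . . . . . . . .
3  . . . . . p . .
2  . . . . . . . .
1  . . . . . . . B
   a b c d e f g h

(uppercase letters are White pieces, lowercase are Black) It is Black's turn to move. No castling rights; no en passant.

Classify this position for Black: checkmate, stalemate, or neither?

stalemate

Black to move; black king on a8.
In check: no.
King squares — a7: attacked by Ka6; b7: attacked by Ka6; b8: attacked by Qb6.
Legal moves for Black: none.
Not in check and no legal moves → stalemate.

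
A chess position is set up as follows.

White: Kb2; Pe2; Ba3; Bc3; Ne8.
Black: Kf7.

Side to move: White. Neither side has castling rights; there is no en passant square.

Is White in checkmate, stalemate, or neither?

White to move; white king on b2.
In check: no.
Legal moves for White include: Ng7, Nc7, Nf6, Nd6+, Bh8, Bg7, Bf6, Be5, Ba5, Bd4, Bcb4, Bd2, Be1, Bf8, Be7, Bd6, Bc5, Bab4, ... (list truncated; more exist).
White has legal moves and is not in check → neither.

neither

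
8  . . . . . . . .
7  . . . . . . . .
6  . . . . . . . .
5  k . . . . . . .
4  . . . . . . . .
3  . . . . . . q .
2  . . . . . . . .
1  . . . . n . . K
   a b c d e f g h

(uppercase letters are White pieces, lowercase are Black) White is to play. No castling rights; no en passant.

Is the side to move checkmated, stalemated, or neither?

stalemate

White to move; white king on h1.
In check: no.
King squares — g1: attacked by Qg3; g2: attacked by Ne1; h2: attacked by Qg3.
Legal moves for White: none.
Not in check and no legal moves → stalemate.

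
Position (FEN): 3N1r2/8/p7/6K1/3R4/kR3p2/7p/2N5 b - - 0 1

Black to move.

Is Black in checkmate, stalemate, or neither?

checkmate

Black to move; black king on a3.
In check: yes, from the white rook on b3.
King squares — a2: attacked by Nc1; b2: attacked by Rb3; b3: attacked by Nc1; a4: attacked by Rd4; b4: attacked by Rb3.
Legal moves for Black: none.
In check with no legal moves → checkmate.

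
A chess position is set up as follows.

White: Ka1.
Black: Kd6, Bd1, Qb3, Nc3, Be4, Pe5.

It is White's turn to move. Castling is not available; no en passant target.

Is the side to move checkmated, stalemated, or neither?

stalemate

White to move; white king on a1.
In check: no.
King squares — b1: attacked by Qb3; a2: attacked by Qb3; b2: attacked by Qb3.
Legal moves for White: none.
Not in check and no legal moves → stalemate.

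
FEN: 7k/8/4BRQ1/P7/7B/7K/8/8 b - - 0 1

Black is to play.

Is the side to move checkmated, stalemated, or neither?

stalemate

Black to move; black king on h8.
In check: no.
King squares — g7: attacked by Qg6; h7: attacked by Qg6; g8: attacked by Be6.
Legal moves for Black: none.
Not in check and no legal moves → stalemate.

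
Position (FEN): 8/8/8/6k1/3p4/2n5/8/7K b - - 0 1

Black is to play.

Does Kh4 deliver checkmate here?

no

After Kh4: white king on h1; in check: no.
White is not in check, so this cannot be checkmate.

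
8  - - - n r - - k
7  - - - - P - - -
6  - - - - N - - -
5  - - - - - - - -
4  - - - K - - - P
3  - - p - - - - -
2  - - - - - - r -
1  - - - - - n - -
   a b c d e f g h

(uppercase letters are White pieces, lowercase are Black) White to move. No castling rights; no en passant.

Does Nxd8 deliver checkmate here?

After Nxd8: black king on h8; in check: no.
Black is not in check, so this cannot be checkmate.

no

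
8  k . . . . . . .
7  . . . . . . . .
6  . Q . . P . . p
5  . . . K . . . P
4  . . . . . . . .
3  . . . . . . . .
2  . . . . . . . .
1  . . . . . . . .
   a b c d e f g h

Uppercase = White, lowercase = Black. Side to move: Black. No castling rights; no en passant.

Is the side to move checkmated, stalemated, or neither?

Black to move; black king on a8.
In check: no.
King squares — a7: attacked by Qb6; b7: attacked by Qb6; b8: attacked by Qb6.
Legal moves for Black: none.
Not in check and no legal moves → stalemate.

stalemate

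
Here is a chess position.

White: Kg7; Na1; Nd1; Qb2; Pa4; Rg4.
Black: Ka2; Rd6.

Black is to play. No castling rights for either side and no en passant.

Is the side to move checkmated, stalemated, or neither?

Black to move; black king on a2.
In check: yes, from the white queen on b2.
King squares — a1: attacked by Qb2; b1: attacked by Qb2; b2: attacked by Nd1; a3: attacked by Qb2; b3: attacked by Na1.
Legal moves for Black: none.
In check with no legal moves → checkmate.

checkmate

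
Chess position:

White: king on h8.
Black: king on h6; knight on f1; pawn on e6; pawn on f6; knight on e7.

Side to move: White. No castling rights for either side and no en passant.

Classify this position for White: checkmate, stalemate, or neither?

stalemate

White to move; white king on h8.
In check: no.
King squares — g7: attacked by Kh6; h7: attacked by Kh6; g8: attacked by Ne7.
Legal moves for White: none.
Not in check and no legal moves → stalemate.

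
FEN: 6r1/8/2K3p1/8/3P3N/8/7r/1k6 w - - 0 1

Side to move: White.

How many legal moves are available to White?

White to move; king on c6.
In check: no.
Legal moves: Kd7, Kc7, Kb7, Kd6, Kb6, Kd5, Kc5, Kb5, Nxg6, Nf5, Nf3, Ng2, d5.
Count: 13.

13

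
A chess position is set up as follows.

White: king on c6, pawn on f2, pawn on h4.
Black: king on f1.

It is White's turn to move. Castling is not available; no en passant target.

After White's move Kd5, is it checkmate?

no

After Kd5: black king on f1; in check: no.
Black is not in check, so this cannot be checkmate.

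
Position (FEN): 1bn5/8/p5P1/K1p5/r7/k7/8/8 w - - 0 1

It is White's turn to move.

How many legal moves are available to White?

White to move; king on a5.
In check: yes, from the black rook on a4.
Legal moves: none.
Count: 0.

0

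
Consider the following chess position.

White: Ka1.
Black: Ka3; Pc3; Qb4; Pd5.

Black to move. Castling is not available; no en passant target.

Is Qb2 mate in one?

yes

After Qb2: white king on a1; in check: yes, from the black queen on b2.
King squares — b1: attacked by Qb2; a2: attacked by Qb2; b2: attacked by Ka3.
White has no legal moves → checkmate.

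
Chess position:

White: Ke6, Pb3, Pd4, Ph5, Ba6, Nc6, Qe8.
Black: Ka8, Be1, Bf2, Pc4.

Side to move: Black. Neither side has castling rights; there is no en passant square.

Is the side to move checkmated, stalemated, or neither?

Black to move; black king on a8.
In check: yes, from the white queen on e8.
King squares — a7: attacked by Nc6; b7: attacked by Ba6; b8: attacked by Nc6.
Legal moves for Black: none.
In check with no legal moves → checkmate.

checkmate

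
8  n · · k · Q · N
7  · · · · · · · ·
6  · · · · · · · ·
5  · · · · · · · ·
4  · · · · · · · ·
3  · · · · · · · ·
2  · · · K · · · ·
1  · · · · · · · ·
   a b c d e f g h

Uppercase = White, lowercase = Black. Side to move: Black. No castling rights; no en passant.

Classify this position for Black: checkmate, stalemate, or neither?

Black to move; black king on d8.
In check: yes, from the white queen on f8.
King squares — c7: available; d7: available; e7: attacked by Qf8; c8: attacked by Qf8; e8: attacked by Qf8.
Legal moves for Black: Kd7, Kc7.
Black is in check but has 2 legal moves → neither.

neither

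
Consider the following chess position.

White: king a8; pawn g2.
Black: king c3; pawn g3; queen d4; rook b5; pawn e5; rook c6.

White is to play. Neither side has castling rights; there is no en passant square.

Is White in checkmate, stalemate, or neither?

White to move; white king on a8.
In check: no.
King squares — a7: attacked by Qd4; b7: attacked by Rb5; b8: attacked by Rb5.
Legal moves for White: none.
Not in check and no legal moves → stalemate.

stalemate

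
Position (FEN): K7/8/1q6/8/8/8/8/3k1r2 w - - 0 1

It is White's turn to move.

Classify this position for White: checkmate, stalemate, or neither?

stalemate

White to move; white king on a8.
In check: no.
King squares — a7: attacked by Qb6; b7: attacked by Qb6; b8: attacked by Qb6.
Legal moves for White: none.
Not in check and no legal moves → stalemate.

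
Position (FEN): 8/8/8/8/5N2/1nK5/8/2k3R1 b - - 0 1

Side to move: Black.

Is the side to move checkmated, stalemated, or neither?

checkmate

Black to move; black king on c1.
In check: yes, from the white rook on g1.
King squares — b1: attacked by Rg1; d1: attacked by Rg1; b2: attacked by Kc3; c2: attacked by Kc3; d2: attacked by Kc3.
Legal moves for Black: none.
In check with no legal moves → checkmate.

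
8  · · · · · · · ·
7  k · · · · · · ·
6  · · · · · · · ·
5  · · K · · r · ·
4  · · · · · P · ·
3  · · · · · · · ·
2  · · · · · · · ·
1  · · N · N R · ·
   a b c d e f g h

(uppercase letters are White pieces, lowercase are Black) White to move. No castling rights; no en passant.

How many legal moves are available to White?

White to move; king on c5.
In check: yes, from the black rook on f5.
Legal moves: Kd6, Kc6, Kd4, Kc4, Kb4.
Count: 5.

5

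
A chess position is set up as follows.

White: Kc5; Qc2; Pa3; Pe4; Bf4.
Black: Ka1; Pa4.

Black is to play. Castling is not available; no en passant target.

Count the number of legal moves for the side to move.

0

Black to move; king on a1.
In check: no.
Legal moves: none.
Count: 0.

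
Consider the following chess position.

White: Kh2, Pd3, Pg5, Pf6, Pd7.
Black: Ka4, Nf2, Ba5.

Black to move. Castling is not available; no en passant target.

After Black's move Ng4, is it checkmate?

no

After Ng4: white king on h2; in check: yes, from the black knight on g4.
White has 5 legal replies: Kh3, Kg3, Kg2, Kh1, Kg1.
In check but a legal move exists → not checkmate.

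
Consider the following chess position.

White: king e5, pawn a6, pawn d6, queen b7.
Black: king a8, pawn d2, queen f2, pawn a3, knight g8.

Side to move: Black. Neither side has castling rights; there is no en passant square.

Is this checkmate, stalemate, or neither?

Black to move; black king on a8.
In check: yes, from the white queen on b7.
King squares — a7: attacked by Qb7; b7: attacked by Pa6; b8: attacked by Qb7.
Legal moves for Black: none.
In check with no legal moves → checkmate.

checkmate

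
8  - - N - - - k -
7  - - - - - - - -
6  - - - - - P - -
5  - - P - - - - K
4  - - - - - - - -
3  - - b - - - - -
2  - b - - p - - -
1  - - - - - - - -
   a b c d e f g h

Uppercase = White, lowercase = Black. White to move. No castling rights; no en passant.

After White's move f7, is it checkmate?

After f7: black king on g8; in check: yes, from the white pawn on f7.
Black has 5 legal replies: Kh8, Kf8, Kh7, Kg7, Kxf7.
In check but a legal move exists → not checkmate.

no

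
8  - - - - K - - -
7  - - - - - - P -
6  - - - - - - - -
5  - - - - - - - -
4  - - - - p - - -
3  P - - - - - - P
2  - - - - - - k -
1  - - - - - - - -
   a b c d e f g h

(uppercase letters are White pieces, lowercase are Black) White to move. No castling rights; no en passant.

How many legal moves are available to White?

11

White to move; king on e8.
In check: no.
Legal moves: Kf8, Kd8, Kf7, Ke7, Kd7, g8=Q+, g8=R+, g8=B, g8=N, h4, a4.
Count: 11.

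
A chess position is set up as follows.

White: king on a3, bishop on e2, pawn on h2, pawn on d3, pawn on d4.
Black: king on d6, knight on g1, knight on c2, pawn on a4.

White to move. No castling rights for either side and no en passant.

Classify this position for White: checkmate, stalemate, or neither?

White to move; white king on a3.
In check: yes, from the black knight on c2.
King squares — a2: available; b2: available; b3: attacked by Pa4; a4: available; b4: attacked by Nc2.
Legal moves for White: Kxa4, Kb2, Ka2.
White is in check but has 3 legal moves → neither.

neither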